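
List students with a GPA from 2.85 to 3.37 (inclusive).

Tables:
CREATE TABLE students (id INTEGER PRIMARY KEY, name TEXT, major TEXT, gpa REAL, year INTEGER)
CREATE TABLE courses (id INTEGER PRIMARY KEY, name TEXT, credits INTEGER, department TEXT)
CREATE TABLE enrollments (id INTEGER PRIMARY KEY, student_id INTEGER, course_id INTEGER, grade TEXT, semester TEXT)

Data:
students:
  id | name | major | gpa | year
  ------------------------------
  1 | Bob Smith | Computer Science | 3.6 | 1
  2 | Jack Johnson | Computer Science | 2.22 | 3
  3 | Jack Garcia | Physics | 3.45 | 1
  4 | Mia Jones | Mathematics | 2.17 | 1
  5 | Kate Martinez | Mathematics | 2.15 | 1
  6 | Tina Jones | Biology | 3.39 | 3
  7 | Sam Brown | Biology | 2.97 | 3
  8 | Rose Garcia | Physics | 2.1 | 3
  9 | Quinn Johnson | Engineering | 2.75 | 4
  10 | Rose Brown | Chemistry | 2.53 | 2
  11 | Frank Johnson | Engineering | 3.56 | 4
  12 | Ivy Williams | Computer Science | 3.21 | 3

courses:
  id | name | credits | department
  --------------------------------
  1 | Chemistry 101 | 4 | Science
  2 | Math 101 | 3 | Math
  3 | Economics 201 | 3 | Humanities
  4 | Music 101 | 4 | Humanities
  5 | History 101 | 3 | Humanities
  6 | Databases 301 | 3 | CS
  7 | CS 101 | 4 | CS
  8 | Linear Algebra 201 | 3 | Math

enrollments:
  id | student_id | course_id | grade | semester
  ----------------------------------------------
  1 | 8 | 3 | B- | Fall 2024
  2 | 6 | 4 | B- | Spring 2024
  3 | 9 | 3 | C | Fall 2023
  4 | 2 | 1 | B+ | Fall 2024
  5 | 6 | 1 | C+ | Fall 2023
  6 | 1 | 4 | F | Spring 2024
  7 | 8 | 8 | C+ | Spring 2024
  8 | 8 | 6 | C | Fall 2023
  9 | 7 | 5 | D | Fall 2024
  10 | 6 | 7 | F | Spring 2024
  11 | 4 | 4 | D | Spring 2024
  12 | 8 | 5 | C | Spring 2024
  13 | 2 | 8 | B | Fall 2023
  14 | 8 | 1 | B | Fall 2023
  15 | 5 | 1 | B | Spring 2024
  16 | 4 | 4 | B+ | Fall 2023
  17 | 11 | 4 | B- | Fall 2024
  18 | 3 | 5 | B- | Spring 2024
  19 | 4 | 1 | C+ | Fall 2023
SELECT name, gpa FROM students WHERE gpa BETWEEN 2.85 AND 3.37

Execution result:
name | gpa
Sam Brown | 2.97
Ivy Williams | 3.21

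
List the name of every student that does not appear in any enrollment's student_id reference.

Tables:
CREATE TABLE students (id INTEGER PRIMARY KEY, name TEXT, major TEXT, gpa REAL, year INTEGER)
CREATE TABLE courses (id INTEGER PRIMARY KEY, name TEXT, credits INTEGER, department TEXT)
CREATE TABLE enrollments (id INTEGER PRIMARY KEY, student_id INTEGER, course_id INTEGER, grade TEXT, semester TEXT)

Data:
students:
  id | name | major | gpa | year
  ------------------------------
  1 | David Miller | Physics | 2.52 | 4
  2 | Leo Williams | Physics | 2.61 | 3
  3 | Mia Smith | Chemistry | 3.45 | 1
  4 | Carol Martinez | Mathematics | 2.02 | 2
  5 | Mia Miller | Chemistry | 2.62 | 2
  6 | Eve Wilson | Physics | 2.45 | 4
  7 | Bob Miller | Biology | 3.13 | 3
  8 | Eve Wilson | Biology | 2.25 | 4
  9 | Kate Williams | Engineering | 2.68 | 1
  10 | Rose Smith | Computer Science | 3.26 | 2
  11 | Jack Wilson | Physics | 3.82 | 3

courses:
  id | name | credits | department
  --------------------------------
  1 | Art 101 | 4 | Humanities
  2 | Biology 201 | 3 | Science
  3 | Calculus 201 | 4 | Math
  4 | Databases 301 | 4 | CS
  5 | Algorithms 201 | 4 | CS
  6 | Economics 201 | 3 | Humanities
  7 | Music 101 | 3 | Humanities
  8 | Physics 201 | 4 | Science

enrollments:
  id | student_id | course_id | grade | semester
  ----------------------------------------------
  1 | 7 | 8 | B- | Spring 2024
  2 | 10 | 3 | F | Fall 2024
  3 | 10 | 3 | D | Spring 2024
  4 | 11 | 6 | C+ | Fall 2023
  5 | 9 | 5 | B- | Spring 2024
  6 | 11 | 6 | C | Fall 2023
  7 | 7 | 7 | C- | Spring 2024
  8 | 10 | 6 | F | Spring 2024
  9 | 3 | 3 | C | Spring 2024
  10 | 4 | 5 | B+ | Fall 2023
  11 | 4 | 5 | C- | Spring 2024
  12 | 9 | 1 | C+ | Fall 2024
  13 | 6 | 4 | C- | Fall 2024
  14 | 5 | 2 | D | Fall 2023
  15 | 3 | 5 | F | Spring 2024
SELECT p.name FROM students p LEFT JOIN enrollments c ON c.student_id = p.id WHERE c.id IS NULL

Execution result:
name
David Miller
Leo Williams
Eve Wilson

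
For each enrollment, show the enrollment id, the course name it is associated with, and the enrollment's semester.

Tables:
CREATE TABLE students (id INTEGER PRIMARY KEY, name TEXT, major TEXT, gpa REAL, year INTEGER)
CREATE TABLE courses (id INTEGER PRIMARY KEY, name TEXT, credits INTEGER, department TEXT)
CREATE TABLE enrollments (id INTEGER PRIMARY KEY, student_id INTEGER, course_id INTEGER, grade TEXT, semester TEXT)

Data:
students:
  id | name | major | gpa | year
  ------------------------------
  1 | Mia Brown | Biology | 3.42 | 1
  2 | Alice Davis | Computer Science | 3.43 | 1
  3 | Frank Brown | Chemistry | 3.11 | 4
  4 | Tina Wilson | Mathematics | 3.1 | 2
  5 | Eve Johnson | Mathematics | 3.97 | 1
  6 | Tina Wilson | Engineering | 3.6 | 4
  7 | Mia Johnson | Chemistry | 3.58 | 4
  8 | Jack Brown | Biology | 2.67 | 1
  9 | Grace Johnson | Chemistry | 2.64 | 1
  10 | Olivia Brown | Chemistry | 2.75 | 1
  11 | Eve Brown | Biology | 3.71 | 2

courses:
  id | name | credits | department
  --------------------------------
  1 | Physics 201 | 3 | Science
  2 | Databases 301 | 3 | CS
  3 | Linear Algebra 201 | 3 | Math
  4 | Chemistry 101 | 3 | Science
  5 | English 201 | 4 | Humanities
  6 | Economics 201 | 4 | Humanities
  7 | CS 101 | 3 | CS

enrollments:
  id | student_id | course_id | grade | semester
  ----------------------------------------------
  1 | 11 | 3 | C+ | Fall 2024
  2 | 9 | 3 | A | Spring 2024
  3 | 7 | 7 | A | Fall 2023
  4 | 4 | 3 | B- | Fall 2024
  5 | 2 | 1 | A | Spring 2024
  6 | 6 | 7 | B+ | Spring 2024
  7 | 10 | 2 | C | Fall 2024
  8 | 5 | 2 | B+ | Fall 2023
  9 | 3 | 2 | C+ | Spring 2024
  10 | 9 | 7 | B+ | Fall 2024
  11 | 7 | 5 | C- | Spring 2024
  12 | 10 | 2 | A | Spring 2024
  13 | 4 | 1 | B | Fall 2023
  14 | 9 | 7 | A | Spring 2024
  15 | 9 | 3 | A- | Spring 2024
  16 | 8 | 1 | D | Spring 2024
SELECT c.id, p.name AS course, c.semester FROM enrollments c JOIN courses p ON c.course_id = p.id

Execution result:
id | course | semester
1 | Linear Algebra 201 | Fall 2024
2 | Linear Algebra 201 | Spring 2024
3 | CS 101 | Fall 2023
4 | Linear Algebra 201 | Fall 2024
5 | Physics 201 | Spring 2024
6 | CS 101 | Spring 2024
7 | Databases 301 | Fall 2024
8 | Databases 301 | Fall 2023
9 | Databases 301 | Spring 2024
10 | CS 101 | Fall 2024
11 | English 201 | Spring 2024
12 | Databases 301 | Spring 2024
13 | Physics 201 | Fall 2023
14 | CS 101 | Spring 2024
15 | Linear Algebra 201 | Spring 2024
16 | Physics 201 | Spring 2024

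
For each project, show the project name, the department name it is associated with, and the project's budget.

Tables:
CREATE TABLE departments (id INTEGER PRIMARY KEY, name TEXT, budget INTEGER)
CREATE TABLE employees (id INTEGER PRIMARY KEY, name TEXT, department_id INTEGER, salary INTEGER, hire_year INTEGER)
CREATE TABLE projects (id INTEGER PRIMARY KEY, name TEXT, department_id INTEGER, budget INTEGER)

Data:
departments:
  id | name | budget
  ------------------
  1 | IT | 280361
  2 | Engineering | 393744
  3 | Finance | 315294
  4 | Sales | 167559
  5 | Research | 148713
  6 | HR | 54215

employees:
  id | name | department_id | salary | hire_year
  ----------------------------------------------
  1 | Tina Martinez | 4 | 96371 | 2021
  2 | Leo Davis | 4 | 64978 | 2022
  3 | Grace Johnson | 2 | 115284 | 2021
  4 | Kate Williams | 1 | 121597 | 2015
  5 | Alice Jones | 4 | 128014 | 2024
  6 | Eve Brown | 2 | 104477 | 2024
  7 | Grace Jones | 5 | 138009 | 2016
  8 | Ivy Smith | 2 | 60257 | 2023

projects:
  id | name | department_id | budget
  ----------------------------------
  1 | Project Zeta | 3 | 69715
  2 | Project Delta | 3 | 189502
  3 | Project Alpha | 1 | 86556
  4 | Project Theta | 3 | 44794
SELECT c.name, p.name AS department, c.budget FROM projects c JOIN departments p ON c.department_id = p.id

Execution result:
name | department | budget
Project Zeta | Finance | 69715
Project Delta | Finance | 189502
Project Alpha | IT | 86556
Project Theta | Finance | 44794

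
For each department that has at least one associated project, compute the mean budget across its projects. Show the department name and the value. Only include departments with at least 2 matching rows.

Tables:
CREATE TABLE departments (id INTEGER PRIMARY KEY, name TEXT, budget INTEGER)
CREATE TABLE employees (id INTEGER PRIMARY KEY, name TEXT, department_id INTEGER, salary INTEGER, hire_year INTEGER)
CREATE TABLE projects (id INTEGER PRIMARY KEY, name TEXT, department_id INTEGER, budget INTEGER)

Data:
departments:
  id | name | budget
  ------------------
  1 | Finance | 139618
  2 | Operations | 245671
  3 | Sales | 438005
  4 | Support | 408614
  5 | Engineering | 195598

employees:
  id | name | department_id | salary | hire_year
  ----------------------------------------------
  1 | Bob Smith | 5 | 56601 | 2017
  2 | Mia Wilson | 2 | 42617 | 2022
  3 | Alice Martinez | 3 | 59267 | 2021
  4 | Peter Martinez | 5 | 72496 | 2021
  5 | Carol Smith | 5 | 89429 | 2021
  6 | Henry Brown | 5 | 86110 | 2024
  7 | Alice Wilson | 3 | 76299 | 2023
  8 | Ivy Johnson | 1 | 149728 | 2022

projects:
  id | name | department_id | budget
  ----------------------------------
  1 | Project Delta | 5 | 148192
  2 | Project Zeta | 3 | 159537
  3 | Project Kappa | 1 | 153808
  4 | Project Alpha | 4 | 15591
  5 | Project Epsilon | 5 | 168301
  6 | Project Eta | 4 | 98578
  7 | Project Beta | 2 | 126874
SELECT p.name, AVG(c.budget) AS avg_budget FROM projects c JOIN departments p ON c.department_id = p.id GROUP BY p.id, p.name HAVING COUNT(*) >= 2

Execution result:
name | avg_budget
Support | 57084.50
Engineering | 158246.50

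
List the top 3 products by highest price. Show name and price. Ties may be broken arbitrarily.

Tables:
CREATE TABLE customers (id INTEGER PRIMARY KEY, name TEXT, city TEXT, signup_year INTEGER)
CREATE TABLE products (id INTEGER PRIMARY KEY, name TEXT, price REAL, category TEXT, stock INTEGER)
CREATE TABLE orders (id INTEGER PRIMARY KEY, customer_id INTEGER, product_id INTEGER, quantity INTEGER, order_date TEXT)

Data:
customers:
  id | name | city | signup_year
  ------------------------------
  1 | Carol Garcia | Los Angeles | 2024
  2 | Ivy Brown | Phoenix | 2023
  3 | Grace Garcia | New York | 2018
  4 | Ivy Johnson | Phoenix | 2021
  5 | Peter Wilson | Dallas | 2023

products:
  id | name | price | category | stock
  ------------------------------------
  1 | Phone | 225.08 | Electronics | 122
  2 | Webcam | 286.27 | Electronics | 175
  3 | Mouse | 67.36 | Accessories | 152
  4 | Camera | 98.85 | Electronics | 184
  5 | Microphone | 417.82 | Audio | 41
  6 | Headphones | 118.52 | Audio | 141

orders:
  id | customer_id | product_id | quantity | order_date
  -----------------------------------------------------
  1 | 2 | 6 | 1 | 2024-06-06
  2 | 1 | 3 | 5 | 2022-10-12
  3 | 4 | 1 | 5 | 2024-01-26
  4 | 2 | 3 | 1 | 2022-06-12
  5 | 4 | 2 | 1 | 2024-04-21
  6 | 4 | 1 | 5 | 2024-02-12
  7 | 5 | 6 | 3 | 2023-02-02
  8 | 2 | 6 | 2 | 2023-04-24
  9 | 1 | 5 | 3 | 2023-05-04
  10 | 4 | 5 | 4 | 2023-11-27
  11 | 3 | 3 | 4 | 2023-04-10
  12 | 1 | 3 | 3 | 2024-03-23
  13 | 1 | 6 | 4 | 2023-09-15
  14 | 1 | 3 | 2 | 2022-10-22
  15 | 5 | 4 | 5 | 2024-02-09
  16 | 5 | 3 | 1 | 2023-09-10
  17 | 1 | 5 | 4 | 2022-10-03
SELECT name, price FROM products ORDER BY price DESC LIMIT 3

Execution result:
name | price
Microphone | 417.82
Webcam | 286.27
Phone | 225.08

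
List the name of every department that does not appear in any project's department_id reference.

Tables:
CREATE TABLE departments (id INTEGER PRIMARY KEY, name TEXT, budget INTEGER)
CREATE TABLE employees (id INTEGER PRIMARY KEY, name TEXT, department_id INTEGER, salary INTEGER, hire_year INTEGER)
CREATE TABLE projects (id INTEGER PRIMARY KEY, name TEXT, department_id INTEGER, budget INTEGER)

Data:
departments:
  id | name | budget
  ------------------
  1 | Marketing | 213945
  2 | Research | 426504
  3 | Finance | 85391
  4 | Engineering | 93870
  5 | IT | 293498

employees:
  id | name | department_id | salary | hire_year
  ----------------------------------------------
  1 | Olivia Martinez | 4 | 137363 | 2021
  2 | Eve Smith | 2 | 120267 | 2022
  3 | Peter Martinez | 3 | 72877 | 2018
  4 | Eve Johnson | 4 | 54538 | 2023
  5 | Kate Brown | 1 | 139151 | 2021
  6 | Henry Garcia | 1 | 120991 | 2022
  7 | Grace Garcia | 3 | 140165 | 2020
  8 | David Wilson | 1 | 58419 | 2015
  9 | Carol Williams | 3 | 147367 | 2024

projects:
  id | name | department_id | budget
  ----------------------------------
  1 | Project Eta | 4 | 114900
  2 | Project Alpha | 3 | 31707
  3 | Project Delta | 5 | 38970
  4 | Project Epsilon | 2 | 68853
SELECT p.name FROM departments p LEFT JOIN projects c ON c.department_id = p.id WHERE c.id IS NULL

Execution result:
Marketing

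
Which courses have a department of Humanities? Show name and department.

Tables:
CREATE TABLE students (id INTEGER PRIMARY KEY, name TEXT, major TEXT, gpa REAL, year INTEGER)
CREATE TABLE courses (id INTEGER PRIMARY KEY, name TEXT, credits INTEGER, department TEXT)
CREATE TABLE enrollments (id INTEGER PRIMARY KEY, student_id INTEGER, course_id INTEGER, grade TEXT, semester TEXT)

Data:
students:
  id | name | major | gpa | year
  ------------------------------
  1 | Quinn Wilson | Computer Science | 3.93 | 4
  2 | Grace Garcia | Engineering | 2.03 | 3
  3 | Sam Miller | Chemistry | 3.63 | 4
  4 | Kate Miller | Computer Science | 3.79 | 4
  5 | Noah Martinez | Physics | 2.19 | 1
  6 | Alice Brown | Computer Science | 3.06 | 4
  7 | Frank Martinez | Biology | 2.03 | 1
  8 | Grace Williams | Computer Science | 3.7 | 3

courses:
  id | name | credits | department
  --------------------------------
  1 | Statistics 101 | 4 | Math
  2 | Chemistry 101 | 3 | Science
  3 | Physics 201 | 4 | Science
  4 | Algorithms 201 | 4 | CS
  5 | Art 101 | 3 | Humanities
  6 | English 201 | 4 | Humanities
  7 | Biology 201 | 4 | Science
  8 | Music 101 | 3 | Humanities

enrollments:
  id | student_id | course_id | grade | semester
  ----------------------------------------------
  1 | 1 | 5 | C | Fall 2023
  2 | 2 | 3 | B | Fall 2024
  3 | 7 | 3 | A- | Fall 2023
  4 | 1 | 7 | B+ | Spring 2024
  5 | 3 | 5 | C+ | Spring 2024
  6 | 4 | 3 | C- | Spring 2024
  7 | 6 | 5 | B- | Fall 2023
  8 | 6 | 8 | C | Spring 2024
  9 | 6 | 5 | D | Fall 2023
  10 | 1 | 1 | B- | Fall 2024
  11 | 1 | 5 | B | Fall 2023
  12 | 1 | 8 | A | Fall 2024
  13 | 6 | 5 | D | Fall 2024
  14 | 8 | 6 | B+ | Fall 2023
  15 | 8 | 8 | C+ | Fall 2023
SELECT name, department FROM courses WHERE department = 'Humanities'

Execution result:
name | department
Art 101 | Humanities
English 201 | Humanities
Music 101 | Humanities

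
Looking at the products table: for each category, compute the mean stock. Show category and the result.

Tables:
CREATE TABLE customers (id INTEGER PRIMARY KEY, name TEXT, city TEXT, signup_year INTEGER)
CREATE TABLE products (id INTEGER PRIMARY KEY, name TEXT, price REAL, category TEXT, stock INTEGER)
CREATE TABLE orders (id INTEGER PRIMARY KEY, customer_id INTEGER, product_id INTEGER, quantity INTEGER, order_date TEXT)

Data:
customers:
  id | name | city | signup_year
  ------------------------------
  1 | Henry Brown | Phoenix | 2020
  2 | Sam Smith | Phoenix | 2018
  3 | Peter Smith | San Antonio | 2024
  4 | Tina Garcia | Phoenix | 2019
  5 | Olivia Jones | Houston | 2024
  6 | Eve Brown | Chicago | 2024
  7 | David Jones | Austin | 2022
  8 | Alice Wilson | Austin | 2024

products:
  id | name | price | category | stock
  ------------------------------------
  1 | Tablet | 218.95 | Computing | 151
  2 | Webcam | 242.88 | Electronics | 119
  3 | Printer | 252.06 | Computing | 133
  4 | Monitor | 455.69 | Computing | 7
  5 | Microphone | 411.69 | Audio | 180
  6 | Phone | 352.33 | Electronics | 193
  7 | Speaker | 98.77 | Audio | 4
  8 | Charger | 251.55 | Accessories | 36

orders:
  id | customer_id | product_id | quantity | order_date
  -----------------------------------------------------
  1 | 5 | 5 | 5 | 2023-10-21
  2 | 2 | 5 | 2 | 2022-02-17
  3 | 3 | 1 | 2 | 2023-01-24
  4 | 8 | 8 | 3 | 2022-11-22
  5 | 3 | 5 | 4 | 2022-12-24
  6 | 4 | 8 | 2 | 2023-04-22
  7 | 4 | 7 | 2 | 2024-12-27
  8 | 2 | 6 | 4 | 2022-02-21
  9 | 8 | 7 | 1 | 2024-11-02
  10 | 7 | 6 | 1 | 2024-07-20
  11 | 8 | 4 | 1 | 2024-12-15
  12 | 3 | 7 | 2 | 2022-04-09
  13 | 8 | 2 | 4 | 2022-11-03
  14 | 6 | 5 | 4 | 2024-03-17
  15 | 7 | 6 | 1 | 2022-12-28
SELECT category, AVG(stock) AS avg_stock FROM products GROUP BY category

Execution result:
category | avg_stock
Accessories | 36.00
Audio | 92.00
Computing | 97.00
Electronics | 156.00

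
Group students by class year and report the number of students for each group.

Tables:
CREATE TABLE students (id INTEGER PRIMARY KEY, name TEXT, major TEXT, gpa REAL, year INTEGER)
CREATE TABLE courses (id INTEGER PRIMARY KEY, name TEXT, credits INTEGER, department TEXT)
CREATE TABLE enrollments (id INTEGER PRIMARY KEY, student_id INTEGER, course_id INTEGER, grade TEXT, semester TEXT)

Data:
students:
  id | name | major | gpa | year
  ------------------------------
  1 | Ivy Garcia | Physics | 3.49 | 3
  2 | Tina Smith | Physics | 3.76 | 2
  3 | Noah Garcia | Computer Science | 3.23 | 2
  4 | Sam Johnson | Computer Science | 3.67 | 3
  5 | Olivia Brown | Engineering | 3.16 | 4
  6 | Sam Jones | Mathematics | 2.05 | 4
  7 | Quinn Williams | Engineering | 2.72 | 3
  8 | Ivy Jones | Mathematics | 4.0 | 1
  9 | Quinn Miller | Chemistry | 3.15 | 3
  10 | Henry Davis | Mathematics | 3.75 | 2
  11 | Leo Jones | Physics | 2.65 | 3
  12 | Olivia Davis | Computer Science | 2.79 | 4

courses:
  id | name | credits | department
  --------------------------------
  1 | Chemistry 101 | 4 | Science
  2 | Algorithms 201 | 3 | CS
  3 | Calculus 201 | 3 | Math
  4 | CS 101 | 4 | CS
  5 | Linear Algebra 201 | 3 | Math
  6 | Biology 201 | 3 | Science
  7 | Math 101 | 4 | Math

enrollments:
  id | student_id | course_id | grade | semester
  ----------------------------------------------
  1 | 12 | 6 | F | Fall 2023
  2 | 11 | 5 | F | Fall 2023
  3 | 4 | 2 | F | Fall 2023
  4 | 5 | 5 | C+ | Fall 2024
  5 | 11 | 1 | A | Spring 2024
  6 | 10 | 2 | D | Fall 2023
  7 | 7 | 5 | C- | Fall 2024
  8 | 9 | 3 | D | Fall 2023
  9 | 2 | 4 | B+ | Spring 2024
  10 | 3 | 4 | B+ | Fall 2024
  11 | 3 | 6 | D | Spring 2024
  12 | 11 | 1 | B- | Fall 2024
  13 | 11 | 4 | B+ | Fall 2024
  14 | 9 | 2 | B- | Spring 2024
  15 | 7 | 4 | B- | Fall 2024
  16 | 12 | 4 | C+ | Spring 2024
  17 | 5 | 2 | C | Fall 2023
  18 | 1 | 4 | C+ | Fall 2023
SELECT year, COUNT(*) AS n FROM students GROUP BY year

Execution result:
year | n
1 | 1
2 | 3
3 | 5
4 | 3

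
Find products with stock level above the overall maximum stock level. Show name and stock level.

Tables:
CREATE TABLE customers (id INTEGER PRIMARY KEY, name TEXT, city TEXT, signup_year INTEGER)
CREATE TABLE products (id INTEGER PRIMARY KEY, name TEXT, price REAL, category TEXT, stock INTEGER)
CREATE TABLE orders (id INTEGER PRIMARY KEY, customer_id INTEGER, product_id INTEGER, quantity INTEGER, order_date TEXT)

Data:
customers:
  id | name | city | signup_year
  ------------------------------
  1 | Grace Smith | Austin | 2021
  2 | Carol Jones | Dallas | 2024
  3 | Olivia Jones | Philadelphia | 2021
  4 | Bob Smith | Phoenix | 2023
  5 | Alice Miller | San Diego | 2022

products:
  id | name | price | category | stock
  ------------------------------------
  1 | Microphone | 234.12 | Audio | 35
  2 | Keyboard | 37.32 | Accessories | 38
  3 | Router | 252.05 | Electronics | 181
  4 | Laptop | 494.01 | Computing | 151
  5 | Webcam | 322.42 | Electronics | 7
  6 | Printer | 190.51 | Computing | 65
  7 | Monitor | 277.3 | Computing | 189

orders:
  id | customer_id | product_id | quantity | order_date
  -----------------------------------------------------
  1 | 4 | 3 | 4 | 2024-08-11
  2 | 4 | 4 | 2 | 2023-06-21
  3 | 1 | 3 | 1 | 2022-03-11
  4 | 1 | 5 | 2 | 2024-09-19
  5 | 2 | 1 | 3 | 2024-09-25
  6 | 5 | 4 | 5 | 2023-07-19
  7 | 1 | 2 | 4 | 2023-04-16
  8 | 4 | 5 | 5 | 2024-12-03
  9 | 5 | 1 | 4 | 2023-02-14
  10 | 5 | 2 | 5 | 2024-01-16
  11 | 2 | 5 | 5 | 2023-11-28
SELECT name, stock FROM products WHERE stock > (SELECT MAX(stock) FROM products)

Execution result:
(no rows)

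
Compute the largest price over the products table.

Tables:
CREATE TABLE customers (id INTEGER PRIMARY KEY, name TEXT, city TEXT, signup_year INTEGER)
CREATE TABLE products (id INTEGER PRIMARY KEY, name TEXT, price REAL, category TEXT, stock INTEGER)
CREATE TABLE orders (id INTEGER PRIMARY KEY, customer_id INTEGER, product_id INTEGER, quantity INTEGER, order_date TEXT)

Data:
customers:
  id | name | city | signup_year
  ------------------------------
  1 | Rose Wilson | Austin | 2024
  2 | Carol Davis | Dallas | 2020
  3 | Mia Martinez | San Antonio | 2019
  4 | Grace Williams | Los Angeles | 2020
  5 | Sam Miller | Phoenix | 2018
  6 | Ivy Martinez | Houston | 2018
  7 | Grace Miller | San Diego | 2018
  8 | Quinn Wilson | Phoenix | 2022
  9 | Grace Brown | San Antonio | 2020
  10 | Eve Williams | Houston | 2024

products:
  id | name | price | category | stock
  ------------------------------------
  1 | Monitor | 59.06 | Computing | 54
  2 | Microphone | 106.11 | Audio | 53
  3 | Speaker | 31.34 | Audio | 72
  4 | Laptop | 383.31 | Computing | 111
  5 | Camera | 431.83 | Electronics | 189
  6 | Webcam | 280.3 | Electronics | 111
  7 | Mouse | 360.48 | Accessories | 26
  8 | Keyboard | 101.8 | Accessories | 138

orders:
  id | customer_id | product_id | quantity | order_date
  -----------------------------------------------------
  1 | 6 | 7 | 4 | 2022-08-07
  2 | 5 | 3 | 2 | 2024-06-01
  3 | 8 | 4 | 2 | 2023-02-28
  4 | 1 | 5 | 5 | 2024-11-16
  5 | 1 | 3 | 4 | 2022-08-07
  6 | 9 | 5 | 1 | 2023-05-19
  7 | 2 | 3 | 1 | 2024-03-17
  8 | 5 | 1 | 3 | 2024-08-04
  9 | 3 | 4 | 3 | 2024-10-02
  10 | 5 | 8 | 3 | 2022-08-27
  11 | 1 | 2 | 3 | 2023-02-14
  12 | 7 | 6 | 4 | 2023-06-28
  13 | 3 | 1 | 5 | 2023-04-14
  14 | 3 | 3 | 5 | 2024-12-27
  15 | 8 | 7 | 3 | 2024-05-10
SELECT MAX(price) FROM products

Execution result:
431.83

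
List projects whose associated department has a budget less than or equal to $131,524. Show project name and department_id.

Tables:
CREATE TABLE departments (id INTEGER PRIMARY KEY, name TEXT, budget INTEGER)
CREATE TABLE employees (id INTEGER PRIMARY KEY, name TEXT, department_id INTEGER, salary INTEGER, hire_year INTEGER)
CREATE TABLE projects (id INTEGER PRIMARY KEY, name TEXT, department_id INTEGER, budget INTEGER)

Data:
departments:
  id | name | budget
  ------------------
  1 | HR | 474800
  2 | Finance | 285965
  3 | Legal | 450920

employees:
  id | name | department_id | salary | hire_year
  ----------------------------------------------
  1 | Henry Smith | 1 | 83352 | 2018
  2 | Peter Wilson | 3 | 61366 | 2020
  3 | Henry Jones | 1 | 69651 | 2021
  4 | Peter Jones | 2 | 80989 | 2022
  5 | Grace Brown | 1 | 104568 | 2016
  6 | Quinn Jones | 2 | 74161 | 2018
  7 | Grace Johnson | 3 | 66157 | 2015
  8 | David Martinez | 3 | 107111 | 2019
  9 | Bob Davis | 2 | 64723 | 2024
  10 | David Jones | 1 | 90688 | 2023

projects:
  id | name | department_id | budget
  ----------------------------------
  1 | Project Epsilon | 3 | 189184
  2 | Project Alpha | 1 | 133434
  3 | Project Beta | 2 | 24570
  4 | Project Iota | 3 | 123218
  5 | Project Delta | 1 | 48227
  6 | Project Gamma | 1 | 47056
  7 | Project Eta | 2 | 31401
SELECT name, department_id FROM projects WHERE department_id IN (SELECT id FROM departments WHERE budget <= 131524)

Execution result:
(no rows)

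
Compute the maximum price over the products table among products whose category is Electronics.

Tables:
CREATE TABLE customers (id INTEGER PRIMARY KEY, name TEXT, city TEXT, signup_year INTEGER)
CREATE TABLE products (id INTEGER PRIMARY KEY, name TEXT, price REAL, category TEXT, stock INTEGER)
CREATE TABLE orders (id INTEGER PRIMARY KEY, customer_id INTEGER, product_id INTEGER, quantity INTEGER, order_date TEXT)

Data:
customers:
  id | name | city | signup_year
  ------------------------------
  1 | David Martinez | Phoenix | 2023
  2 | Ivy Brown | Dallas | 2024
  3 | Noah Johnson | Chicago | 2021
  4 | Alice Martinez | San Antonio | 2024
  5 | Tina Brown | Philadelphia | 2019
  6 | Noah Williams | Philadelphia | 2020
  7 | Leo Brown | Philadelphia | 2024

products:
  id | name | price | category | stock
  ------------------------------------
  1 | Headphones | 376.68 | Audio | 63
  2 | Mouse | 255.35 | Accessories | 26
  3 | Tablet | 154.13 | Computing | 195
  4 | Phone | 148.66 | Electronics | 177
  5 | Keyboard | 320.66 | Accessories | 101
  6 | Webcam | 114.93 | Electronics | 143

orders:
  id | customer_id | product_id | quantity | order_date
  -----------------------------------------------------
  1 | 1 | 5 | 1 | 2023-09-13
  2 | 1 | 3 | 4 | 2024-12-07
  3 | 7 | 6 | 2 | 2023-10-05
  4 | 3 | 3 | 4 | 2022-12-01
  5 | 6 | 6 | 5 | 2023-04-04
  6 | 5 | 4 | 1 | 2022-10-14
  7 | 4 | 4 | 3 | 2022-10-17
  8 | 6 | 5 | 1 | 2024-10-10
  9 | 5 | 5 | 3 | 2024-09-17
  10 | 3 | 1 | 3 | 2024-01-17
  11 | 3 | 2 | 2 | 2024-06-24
SELECT MAX(price) FROM products WHERE category = 'Electronics'

Execution result:
148.66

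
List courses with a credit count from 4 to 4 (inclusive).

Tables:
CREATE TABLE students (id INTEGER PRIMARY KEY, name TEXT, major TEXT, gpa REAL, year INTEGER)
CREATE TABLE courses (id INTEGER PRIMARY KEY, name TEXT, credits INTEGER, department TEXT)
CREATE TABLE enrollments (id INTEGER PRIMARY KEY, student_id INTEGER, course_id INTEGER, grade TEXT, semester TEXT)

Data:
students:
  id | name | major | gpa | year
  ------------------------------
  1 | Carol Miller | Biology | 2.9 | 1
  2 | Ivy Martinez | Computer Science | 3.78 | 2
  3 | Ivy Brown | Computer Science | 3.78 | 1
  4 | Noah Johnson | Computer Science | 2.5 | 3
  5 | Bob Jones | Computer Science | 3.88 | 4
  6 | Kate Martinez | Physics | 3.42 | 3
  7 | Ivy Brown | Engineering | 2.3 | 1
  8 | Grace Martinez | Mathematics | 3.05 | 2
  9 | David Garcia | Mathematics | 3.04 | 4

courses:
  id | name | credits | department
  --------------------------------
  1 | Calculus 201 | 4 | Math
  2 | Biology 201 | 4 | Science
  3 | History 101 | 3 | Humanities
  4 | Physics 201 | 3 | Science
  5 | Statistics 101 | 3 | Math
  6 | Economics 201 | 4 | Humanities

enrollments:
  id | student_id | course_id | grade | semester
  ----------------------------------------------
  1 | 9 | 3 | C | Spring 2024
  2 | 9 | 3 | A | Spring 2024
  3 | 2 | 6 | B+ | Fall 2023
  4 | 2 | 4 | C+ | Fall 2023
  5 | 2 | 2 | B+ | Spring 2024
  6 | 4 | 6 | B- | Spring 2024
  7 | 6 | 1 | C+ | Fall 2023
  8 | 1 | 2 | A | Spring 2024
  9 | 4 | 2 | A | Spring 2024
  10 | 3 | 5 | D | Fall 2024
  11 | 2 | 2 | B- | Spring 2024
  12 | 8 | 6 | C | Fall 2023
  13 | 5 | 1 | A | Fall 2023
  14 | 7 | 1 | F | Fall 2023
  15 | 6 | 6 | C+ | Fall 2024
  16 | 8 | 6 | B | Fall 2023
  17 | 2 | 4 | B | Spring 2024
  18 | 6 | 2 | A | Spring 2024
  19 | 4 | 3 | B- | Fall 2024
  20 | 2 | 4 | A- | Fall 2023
SELECT name, credits FROM courses WHERE credits BETWEEN 4 AND 4

Execution result:
name | credits
Calculus 201 | 4
Biology 201 | 4
Economics 201 | 4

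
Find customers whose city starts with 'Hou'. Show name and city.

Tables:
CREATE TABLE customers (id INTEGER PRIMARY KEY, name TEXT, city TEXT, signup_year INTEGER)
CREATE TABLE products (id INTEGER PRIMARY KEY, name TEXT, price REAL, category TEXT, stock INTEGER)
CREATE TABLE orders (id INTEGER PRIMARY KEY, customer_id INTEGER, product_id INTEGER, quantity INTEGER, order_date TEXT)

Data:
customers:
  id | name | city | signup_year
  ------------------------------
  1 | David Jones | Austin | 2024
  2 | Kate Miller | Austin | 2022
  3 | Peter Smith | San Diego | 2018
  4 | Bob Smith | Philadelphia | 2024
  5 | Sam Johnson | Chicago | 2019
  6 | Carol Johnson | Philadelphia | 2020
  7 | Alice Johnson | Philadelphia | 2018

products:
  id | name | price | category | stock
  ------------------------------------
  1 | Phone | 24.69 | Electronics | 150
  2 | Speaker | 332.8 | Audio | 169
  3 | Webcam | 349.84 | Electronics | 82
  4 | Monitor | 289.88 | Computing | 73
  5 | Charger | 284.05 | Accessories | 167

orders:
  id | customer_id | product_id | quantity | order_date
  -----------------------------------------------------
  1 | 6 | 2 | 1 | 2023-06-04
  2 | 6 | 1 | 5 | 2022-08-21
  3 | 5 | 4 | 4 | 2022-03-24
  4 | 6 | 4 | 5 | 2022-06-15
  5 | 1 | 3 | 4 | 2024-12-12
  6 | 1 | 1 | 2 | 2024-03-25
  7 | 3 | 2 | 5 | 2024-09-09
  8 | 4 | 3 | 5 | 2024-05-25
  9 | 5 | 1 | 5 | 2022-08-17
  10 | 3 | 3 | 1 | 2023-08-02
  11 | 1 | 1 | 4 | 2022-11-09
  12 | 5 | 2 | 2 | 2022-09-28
SELECT name, city FROM customers WHERE city LIKE 'Hou%'

Execution result:
(no rows)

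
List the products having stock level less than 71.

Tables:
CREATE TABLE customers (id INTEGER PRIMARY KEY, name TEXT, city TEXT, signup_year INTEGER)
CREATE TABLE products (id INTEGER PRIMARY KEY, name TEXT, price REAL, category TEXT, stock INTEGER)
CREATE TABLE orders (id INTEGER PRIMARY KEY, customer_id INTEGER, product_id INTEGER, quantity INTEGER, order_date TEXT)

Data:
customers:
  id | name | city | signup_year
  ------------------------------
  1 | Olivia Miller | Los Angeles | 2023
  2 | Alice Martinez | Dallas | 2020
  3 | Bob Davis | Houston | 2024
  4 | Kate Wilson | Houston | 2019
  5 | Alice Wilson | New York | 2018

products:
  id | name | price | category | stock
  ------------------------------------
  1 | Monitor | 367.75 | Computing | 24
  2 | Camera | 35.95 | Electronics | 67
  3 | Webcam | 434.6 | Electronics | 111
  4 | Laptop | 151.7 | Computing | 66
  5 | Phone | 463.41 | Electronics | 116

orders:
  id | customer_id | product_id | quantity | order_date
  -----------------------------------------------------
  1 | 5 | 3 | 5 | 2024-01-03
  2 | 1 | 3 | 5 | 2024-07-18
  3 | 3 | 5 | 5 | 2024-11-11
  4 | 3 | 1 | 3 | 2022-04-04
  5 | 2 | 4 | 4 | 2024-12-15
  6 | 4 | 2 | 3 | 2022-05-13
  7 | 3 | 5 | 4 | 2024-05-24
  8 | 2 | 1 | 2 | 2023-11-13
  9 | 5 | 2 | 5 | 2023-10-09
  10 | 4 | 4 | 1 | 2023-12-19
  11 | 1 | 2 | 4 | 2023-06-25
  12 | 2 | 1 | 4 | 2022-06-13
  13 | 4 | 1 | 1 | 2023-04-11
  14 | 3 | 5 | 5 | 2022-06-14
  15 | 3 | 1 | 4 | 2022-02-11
SELECT name, stock FROM products WHERE stock < 71

Execution result:
name | stock
Monitor | 24
Camera | 67
Laptop | 66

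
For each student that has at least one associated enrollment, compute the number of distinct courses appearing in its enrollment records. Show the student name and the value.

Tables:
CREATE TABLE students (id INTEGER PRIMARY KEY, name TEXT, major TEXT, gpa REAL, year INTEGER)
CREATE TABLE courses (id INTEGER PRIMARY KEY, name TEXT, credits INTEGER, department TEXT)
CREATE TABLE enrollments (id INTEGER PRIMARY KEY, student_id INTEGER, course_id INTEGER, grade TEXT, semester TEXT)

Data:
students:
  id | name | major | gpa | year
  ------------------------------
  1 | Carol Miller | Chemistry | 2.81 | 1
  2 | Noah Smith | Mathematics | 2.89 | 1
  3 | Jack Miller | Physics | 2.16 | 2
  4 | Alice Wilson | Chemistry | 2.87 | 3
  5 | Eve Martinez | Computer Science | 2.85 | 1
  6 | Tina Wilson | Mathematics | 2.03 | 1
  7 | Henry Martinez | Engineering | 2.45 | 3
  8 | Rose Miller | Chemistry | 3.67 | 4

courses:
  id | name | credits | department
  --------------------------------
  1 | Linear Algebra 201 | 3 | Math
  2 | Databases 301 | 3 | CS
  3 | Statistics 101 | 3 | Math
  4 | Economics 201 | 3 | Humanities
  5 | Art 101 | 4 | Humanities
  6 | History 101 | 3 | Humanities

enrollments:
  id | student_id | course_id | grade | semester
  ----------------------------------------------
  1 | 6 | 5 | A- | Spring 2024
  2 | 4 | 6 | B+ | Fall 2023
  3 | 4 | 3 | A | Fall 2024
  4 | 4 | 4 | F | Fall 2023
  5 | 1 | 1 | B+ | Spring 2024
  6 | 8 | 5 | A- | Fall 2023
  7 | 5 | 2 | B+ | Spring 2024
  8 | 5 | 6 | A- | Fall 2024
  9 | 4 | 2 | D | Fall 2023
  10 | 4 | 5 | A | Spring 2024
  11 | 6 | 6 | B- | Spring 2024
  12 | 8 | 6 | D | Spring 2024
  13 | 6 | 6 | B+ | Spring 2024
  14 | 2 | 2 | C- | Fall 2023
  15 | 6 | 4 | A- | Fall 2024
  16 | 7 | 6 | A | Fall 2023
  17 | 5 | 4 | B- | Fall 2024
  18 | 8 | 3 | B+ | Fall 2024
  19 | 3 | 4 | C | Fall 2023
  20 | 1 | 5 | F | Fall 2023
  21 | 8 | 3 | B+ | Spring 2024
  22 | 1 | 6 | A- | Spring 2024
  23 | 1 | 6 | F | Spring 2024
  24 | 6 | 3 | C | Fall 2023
SELECT p.name, COUNT(DISTINCT c.course_id) AS distinct_course_count FROM enrollments c JOIN students p ON c.student_id = p.id GROUP BY p.id, p.name

Execution result:
name | distinct_course_count
Carol Miller | 3
Noah Smith | 1
Jack Miller | 1
Alice Wilson | 5
Eve Martinez | 3
Tina Wilson | 4
Henry Martinez | 1
Rose Miller | 3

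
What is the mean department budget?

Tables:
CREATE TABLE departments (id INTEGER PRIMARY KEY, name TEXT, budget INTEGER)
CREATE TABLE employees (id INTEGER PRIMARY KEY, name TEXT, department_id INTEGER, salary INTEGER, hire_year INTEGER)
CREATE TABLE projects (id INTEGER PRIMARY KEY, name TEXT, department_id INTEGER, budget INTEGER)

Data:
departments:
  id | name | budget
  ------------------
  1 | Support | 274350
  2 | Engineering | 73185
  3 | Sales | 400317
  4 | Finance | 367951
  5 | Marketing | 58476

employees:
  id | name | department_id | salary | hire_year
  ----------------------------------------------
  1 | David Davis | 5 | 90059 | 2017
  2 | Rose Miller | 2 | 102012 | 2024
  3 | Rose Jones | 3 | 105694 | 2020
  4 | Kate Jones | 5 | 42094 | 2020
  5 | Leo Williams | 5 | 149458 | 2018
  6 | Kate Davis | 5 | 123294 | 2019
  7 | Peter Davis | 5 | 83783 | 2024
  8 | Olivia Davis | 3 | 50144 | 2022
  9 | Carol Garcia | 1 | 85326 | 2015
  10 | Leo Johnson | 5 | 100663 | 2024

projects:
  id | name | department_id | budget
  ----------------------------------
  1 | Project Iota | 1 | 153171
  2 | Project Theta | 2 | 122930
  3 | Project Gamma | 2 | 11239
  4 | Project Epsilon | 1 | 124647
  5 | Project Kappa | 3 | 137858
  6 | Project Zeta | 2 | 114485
SELECT AVG(budget) FROM departments

Execution result:
234855.80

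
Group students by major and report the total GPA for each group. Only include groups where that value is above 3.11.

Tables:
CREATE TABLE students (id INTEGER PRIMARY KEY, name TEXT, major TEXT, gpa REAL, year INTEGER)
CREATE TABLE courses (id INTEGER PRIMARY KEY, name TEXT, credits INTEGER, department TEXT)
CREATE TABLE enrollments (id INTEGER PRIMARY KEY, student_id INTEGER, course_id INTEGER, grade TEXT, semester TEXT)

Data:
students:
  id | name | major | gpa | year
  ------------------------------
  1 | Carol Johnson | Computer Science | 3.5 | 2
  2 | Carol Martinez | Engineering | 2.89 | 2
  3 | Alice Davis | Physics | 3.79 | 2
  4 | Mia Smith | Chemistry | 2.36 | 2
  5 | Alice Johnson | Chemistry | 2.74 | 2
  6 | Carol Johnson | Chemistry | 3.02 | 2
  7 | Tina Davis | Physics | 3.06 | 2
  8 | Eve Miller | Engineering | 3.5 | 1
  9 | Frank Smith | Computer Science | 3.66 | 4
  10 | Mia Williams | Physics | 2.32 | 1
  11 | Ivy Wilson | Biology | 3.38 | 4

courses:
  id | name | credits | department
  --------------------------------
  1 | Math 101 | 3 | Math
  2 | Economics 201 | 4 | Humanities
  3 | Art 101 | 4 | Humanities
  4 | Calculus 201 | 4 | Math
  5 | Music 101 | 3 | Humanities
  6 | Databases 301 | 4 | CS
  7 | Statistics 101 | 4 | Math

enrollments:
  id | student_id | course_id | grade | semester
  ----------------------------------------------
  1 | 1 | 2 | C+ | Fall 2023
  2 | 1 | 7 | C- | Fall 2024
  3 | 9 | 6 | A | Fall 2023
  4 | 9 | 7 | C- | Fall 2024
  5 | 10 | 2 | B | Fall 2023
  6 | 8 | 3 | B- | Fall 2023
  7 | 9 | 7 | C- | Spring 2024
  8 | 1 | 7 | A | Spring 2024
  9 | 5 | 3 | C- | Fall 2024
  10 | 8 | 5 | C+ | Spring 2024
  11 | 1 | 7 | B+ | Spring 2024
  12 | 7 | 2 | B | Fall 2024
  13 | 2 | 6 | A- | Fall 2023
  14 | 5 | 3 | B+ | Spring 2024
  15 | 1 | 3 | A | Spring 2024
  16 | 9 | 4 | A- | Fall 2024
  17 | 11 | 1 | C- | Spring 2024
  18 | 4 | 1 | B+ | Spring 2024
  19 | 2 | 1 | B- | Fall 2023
SELECT major, SUM(gpa) AS sum_gpa FROM students GROUP BY major HAVING SUM(gpa) > 3.11

Execution result:
major | sum_gpa
Biology | 3.38
Chemistry | 8.12
Computer Science | 7.16
Engineering | 6.39
Physics | 9.17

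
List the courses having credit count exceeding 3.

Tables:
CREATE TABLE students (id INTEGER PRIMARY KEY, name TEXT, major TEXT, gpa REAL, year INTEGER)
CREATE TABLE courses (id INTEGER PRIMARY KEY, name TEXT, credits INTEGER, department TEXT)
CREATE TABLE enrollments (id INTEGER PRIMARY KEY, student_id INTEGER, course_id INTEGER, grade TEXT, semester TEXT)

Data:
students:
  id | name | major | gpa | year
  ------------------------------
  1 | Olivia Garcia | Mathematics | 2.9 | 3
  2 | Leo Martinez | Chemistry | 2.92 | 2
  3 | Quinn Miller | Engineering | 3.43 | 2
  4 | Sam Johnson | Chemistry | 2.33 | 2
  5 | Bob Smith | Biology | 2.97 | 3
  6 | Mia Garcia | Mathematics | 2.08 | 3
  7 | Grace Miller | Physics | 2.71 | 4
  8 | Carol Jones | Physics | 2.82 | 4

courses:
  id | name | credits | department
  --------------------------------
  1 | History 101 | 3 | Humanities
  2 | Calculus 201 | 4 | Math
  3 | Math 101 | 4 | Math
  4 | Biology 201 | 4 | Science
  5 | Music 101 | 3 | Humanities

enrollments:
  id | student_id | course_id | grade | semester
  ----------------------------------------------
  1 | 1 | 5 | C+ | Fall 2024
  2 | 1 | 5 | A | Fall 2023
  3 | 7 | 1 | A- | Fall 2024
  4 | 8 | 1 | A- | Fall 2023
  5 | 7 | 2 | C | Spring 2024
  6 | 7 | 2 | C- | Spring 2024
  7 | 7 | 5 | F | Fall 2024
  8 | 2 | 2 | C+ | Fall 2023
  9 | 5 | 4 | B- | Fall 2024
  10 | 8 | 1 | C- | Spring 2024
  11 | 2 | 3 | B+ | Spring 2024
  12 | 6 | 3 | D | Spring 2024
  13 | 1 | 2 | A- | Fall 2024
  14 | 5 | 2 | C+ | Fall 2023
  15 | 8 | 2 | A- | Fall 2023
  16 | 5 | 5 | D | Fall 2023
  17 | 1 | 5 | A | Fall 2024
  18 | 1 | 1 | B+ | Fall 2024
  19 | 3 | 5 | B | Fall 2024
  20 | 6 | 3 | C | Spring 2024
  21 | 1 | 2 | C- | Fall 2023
SELECT name, credits FROM courses WHERE credits > 3

Execution result:
name | credits
Calculus 201 | 4
Math 101 | 4
Biology 201 | 4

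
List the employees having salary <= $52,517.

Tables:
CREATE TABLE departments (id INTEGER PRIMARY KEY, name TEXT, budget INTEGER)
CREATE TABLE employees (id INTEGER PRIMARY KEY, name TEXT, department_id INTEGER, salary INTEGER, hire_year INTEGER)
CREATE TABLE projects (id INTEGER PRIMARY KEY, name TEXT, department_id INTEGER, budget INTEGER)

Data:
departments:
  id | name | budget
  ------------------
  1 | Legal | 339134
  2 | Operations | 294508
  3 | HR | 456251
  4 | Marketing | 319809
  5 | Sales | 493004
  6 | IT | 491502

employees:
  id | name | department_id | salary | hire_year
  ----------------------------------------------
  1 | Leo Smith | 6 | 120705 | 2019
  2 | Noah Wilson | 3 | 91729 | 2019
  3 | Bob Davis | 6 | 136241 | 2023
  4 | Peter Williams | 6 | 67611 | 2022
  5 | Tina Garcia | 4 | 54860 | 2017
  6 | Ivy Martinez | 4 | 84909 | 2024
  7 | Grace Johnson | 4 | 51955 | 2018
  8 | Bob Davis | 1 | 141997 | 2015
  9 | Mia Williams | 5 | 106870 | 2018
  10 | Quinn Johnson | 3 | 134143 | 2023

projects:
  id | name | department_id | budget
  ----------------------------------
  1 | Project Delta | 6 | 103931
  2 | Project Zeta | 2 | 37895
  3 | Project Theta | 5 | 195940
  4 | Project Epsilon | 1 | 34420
SELECT name, salary FROM employees WHERE salary <= 52517

Execution result:
name | salary
Grace Johnson | 51955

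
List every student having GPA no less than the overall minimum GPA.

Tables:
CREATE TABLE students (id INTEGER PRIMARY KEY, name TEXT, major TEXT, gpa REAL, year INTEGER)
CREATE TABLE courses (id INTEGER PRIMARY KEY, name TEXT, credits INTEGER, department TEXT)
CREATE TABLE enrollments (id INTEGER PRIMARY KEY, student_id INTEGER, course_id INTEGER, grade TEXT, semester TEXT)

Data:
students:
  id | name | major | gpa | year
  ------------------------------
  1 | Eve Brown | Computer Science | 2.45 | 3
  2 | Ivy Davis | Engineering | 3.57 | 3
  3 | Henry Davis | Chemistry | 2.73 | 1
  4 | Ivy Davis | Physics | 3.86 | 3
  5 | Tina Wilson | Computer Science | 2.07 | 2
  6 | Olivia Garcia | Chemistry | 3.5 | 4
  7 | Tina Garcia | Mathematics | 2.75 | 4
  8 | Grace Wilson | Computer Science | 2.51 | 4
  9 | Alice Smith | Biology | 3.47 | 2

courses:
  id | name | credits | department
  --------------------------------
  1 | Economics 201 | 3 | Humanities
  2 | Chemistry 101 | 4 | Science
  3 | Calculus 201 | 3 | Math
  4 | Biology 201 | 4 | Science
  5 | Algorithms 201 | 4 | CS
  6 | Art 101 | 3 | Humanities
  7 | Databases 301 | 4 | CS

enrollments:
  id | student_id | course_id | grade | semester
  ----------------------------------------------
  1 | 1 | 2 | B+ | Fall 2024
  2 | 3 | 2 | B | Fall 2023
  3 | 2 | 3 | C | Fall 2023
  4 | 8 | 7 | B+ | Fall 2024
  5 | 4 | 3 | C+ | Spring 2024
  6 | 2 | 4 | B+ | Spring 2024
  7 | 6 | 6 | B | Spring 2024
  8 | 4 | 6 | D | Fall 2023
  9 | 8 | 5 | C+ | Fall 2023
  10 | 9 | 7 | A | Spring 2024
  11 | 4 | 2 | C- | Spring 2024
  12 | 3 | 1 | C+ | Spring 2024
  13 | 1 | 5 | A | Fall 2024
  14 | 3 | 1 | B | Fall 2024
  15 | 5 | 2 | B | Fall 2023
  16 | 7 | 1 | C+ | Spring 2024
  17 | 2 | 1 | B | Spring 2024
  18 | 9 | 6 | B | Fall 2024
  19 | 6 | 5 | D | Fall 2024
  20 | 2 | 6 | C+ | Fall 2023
SELECT name, gpa FROM students WHERE gpa >= (SELECT MIN(gpa) FROM students)

Execution result:
name | gpa
Eve Brown | 2.45
Ivy Davis | 3.57
Henry Davis | 2.73
Ivy Davis | 3.86
Tina Wilson | 2.07
Olivia Garcia | 3.50
Tina Garcia | 2.75
Grace Wilson | 2.51
Alice Smith | 3.47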